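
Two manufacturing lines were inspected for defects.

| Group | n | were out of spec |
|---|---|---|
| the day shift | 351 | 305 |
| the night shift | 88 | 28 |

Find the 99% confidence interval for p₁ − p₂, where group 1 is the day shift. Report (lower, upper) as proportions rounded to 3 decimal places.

Sample proportions: 305/351 = 0.8689, 28/88 = 0.3182.
Each SE is √(p̂(1−p̂)/n): √(0.8689·0.1311/351) = 0.01801 and √(0.3182·0.6818/88) = 0.04965.
SE(p̂₁ − p̂₂) = √(SE₁² + SE₂²) = √(0.0003243601 + 0.0024651225) = 0.05282, since the two samples are independent.
At 99% confidence z* = 2.576; margin = 2.576 × 0.05282 = 0.13606.
The difference is 0.8689 − 0.3182 = 0.5507, so the interval is 0.5507 ± 0.13606 = (0.415, 0.687).

(0.415, 0.687)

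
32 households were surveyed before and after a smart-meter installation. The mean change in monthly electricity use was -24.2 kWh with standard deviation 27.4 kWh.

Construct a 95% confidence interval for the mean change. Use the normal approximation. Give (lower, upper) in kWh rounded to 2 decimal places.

(-33.69, -14.71)

Paired design: SE = s_d/√n = 27.4/√32 = 4.8437.
z* = 1.960; margin of error = 1.960 × 4.8437 = 9.4937.
-24.2 ± 9.4937 → (-33.69, -14.71).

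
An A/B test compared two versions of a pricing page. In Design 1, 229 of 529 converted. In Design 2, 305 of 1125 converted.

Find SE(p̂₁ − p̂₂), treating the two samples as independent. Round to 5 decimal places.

0.02529

First, p̂₁ = 229/529 = 0.4329; p̂₂ = 305/1125 = 0.2711.
The two standard errors are √(0.4329×0.5671/529) = 0.02154 and √(0.2711×0.7289/1125) = 0.01325.
Because the samples are independent, SE_diff = √(0.02154² + 0.01325²) = 0.02529.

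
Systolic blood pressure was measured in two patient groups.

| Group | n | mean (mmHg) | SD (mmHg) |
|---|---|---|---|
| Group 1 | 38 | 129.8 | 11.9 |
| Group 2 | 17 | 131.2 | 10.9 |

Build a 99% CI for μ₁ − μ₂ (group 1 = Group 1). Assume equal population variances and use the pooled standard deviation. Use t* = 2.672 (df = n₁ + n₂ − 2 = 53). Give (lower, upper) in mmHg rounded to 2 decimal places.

(-10.45, 7.65)

s_p = √[((n₁−1)s₁² + (n₂−1)s₂²)/(n₁+n₂−2)] = √[(37·11.9² + 16·10.9²)/53] = 11.6072.
SE = 11.6072·√(1/38 + 1/17) = 3.3868.
With t* = 2.672, margin = 2.672 × 3.3868 = 9.0495.
x̄₁ − x̄₂ = 129.8 − 131.2 = -1.4000; interval -1.4000 ± 9.0495 = (-10.45, 7.65).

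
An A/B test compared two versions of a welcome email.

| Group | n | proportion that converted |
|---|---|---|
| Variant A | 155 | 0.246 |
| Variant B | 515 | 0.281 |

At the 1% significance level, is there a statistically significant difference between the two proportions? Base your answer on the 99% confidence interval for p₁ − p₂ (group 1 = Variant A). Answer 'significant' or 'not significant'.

Each SE is √(p̂(1−p̂)/n): √(0.2460·0.7540/155) = 0.03459 and √(0.2810·0.7190/515) = 0.01981.
SE(p̂₁ − p̂₂) = √(SE₁² + SE₂²) = √(0.0011964681 + 0.0003924361) = 0.03986, since the two samples are independent.
At 99% confidence z* = 2.576; margin = 2.576 × 0.03986 = 0.10268.
The difference is 0.2460 − 0.2810 = -0.0350, so the interval is -0.0350 ± 0.10268 = (-0.13768, 0.06768).
The interval (-0.13768, 0.06768) contains 0, so the difference is not significant.

not significant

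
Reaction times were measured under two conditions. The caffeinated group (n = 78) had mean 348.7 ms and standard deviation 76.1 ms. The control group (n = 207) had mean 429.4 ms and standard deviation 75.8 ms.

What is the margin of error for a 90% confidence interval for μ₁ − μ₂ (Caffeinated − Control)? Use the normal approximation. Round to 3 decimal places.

16.614

Standard errors of each mean: 76.1/√78 = 8.6166 and 75.8/√207 = 5.2685.
SE(x̄₁ − x̄₂) = √(8.6166² + 5.2685²) = 10.0996 for independent samples with unequal variances.
With z* = 1.645, the margin is 1.645 × 10.0996 = 16.6138.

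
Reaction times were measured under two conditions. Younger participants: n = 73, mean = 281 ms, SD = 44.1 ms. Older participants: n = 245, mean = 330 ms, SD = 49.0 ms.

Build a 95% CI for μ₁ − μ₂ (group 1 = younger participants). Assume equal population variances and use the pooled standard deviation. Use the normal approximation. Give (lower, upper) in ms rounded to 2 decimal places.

(-61.53, -36.47)

s_p = √[((n₁−1)s₁² + (n₂−1)s₂²)/(n₁+n₂−2)] = √[(72·44.1² + 244·49.0²)/316] = 47.9276.
SE = 47.9276·√(1/73 + 1/245) = 6.3908.
With z* = 1.960, margin = 1.960 × 6.3908 = 12.5260.
x̄₁ − x̄₂ = 281 − 330 = -49.0000; interval -49.0000 ± 12.5260 = (-61.53, -36.47).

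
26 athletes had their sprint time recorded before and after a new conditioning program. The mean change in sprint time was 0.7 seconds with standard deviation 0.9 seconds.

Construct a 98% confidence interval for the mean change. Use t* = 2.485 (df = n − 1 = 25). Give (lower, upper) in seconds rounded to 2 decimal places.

(0.26, 1.14)

Paired design: SE = s_d/√n = 0.9/√26 = 0.1765.
t* = 2.485; margin of error = 2.485 × 0.1765 = 0.4386.
0.7 ± 0.4386 → (0.26, 1.14).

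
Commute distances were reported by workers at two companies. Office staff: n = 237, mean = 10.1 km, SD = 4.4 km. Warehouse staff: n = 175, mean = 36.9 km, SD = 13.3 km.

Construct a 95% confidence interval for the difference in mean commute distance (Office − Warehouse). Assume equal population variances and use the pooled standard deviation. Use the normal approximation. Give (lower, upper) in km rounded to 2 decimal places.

s_p = √[((n₁−1)s₁² + (n₂−1)s₂²)/(n₁+n₂−2)] = √[(236·4.4² + 174·13.3²)/410] = 9.2852.
SE = 9.2852·√(1/237 + 1/175) = 0.9254.
With z* = 1.960, margin = 1.960 × 0.9254 = 1.8138.
x̄₁ − x̄₂ = 10.1 − 36.9 = -26.8000; interval -26.8000 ± 1.8138 = (-28.61, -24.99).

(-28.61, -24.99)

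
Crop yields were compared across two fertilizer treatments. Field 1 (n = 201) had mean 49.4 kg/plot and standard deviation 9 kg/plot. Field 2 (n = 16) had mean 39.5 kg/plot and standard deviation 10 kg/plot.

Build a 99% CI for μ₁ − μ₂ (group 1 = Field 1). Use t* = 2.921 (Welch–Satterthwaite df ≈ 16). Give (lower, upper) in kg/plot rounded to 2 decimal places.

SE₁ = s₁/√n₁ = 9/√201 = 0.6348; SE₂ = 10/√16 = 2.5000.
Independent samples, unequal variances: SE_diff = √(SE₁² + SE₂²) = √(0.40297104 + 6.25) = 2.5793.
t* = 2.921, so margin of error = 2.921 × 2.5793 = 7.5341.
Difference in means = 49.4 − 39.5 = 9.9000.
9.9000 ± 7.5341 → (2.37, 17.43).

(2.37, 17.43)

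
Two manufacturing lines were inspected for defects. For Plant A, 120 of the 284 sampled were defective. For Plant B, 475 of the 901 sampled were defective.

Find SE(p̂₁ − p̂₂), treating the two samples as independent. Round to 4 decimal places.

Sample proportions: 120/284 = 0.4225, 475/901 = 0.5272.
Each SE is √(p̂(1−p̂)/n): √(0.4225·0.5775/284) = 0.02931 and √(0.5272·0.4728/901) = 0.01663.
SE(p̂₁ − p̂₂) = √(SE₁² + SE₂²) = √(0.0008590761 + 0.0002765569) = 0.03370, since the two samples are independent.

0.0337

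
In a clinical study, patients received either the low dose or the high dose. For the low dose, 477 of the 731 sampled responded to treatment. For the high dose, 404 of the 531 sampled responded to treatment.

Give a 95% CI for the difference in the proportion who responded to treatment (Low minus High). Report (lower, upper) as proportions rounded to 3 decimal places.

(-0.158, -0.058)

Sample proportions: 477/731 = 0.6525, 404/531 = 0.7608.
Each SE is √(p̂(1−p̂)/n): √(0.6525·0.3475/731) = 0.01761 and √(0.7608·0.2392/531) = 0.01851.
SE(p̂₁ − p̂₂) = √(SE₁² + SE₂²) = √(0.0003101121 + 0.0003426201) = 0.02555, since the two samples are independent.
At 95% confidence z* = 1.960; margin = 1.960 × 0.02555 = 0.05008.
The difference is 0.6525 − 0.7608 = -0.1083, so the interval is -0.1083 ± 0.05008 = (-0.158, -0.058).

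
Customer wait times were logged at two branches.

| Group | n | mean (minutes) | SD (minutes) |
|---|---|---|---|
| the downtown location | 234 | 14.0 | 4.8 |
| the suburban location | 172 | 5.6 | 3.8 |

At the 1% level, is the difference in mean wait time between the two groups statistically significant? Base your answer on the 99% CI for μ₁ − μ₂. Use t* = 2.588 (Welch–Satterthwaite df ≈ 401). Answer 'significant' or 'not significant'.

Per-group SEs: s₁/√n₁ = 4.8/√234 = 0.3138, s₂/√n₂ = 3.8/√172 = 0.2897.
Unpooled SE of the difference: √(0.09847044 + 0.08392609) = 0.4271.
Margin of error = t* · SE = 2.588 × 0.4271 = 1.1053.
x̄₁ − x̄₂ = 14.0 − 5.6 = 8.4000.
CI: 8.4000 ± 1.1053 = (7.2947, 9.5053).
The interval (7.2947, 9.5053) does not contain 0, so the difference is significant.

significant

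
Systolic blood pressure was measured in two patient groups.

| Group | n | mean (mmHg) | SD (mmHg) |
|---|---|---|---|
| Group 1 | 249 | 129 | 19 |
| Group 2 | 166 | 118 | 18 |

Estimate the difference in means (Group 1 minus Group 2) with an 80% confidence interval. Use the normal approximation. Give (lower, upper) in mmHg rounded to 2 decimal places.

Per-group SEs: s₁/√n₁ = 19/√249 = 1.2041, s₂/√n₂ = 18/√166 = 1.3971.
Unpooled SE of the difference: √(1.44985681 + 1.95188841) = 1.8444.
Margin of error = z* · SE = 1.282 × 1.8444 = 2.3645.
x̄₁ − x̄₂ = 129 − 118 = 11.0000.
CI: 11.0000 ± 2.3645 = (8.64, 13.36).

(8.64, 13.36)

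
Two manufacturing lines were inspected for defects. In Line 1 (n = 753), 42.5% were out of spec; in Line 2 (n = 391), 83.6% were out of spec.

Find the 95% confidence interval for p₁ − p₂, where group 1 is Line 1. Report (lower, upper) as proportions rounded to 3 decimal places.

(-0.462, -0.360)

The two standard errors are √(0.4250×0.5750/753) = 0.01801 and √(0.8360×0.1640/391) = 0.01873.
Because the samples are independent, SE_diff = √(0.01801² + 0.01873²) = 0.02598.
Using z* = 1.960 for 95%, ME = 1.960 × 0.02598 = 0.05092.
p̂₁ − p̂₂ = -0.4110; interval -0.4110 ± 0.05092 gives (-0.462, -0.360).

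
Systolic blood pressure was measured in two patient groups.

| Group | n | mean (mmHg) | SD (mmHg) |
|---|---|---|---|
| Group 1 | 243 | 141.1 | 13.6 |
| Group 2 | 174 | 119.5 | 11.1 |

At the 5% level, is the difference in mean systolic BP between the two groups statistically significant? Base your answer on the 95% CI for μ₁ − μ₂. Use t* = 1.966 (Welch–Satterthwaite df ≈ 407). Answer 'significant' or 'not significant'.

Standard errors of each mean: 13.6/√243 = 0.8724 and 11.1/√174 = 0.8415.
SE(x̄₁ − x̄₂) = √(0.8724² + 0.8415²) = 1.2121 for independent samples with unequal variances.
With t* = 1.966, the margin is 1.966 × 1.2121 = 2.3830.
x̄₁ − x̄₂ = 141.1 − 119.5 = 21.6000; the interval is 21.6000 ± 2.3830 = (19.2170, 23.9830).
The interval (19.2170, 23.9830) does not contain 0, so the difference is significant.

significant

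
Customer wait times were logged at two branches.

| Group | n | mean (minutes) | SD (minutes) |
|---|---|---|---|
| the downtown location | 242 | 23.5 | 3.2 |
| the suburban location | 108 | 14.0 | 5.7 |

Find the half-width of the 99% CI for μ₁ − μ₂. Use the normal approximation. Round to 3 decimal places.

Per-group SEs: s₁/√n₁ = 3.2/√242 = 0.2057, s₂/√n₂ = 5.7/√108 = 0.5485.
Unpooled SE of the difference: √(0.04231249 + 0.30085225) = 0.5858.
Margin of error = z* · SE = 2.576 × 0.5858 = 1.5090.

1.509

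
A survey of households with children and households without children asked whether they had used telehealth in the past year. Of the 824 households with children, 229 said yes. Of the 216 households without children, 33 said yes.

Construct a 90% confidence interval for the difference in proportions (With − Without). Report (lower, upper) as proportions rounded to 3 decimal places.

p̂₁ = 229/824 = 0.2779 and p̂₂ = 33/216 = 0.1528.
SE₁ = √(p̂₁(1−p̂₁)/n₁) = √(0.2779·0.7221/824) = 0.01561; SE₂ = √(0.1528·0.8472/216) = 0.02448.
Independent samples: SE of the difference = √(SE₁² + SE₂²) = √(0.0002436721 + 0.0005992704) = 0.02903.
z* for 90% confidence is 1.645, so the margin of error is 1.645 × 0.02903 = 0.04775.
Point estimate p̂₁ − p̂₂ = 0.2779 − 0.1528 = 0.1251.
0.1251 ± 0.04775 → (0.077, 0.173).

(0.077, 0.173)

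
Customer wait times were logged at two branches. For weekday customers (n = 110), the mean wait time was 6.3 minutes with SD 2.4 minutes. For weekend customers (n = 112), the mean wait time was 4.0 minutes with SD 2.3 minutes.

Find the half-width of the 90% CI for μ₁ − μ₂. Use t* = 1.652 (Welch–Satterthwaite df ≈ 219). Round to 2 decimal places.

Standard errors of each mean: 2.4/√110 = 0.2288 and 2.3/√112 = 0.2173.
SE(x̄₁ − x̄₂) = √(0.2288² + 0.2173²) = 0.3155 for independent samples with unequal variances.
With t* = 1.652, the margin is 1.652 × 0.3155 = 0.5212.

0.52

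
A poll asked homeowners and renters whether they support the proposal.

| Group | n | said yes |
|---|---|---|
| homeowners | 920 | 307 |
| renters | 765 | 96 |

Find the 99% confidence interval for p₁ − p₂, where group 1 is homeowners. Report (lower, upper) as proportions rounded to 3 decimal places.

Sample proportions: 307/920 = 0.3337, 96/765 = 0.1255.
Each SE is √(p̂(1−p̂)/n): √(0.3337·0.6663/920) = 0.01555 and √(0.1255·0.8745/765) = 0.01198.
SE(p̂₁ − p̂₂) = √(SE₁² + SE₂²) = √(0.0002418025 + 0.0001435204) = 0.01963, since the two samples are independent.
At 99% confidence z* = 2.576; margin = 2.576 × 0.01963 = 0.05057.
The difference is 0.3337 − 0.1255 = 0.2082, so the interval is 0.2082 ± 0.05057 = (0.158, 0.259).

(0.158, 0.259)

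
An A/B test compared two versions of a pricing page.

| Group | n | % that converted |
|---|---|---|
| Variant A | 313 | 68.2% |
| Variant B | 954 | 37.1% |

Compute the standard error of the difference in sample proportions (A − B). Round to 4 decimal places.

SE₁ = √(p̂₁(1−p̂₁)/n₁) = √(0.6820·0.3180/313) = 0.02632; SE₂ = √(0.3710·0.6290/954) = 0.01564.
Independent samples: SE of the difference = √(SE₁² + SE₂²) = √(0.0006927424 + 0.0002446096) = 0.03062.

0.0306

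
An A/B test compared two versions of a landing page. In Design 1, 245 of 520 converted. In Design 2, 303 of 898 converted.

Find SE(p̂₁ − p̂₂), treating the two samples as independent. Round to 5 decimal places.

p̂₁ = 245/520 = 0.4712 and p̂₂ = 303/898 = 0.3374.
SE₁ = √(p̂₁(1−p̂₁)/n₁) = √(0.4712·0.5288/520) = 0.02189; SE₂ = √(0.3374·0.6626/898) = 0.01578.
Independent samples: SE of the difference = √(SE₁² + SE₂²) = √(0.0004791721 + 0.0002490084) = 0.02698.

0.02698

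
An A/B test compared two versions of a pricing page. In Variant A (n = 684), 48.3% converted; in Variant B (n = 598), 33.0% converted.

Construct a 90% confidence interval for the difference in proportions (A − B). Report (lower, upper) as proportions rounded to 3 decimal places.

(0.108, 0.198)

SE₁ = √(p̂₁(1−p̂₁)/n₁) = √(0.4830·0.5170/684) = 0.01911; SE₂ = √(0.3300·0.6700/598) = 0.01923.
Independent samples: SE of the difference = √(SE₁² + SE₂²) = √(0.0003651921 + 0.0003697929) = 0.02711.
z* for 90% confidence is 1.645, so the margin of error is 1.645 × 0.02711 = 0.04460.
Point estimate p̂₁ − p̂₂ = 0.4830 − 0.3300 = 0.1530.
0.1530 ± 0.04460 → (0.108, 0.198).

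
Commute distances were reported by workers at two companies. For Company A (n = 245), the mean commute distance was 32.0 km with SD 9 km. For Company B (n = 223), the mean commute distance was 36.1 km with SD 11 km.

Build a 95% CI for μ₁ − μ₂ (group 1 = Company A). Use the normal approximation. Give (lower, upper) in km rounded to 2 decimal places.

SE₁ = s₁/√n₁ = 9/√245 = 0.5750; SE₂ = 11/√223 = 0.7366.
Independent samples, unequal variances: SE_diff = √(SE₁² + SE₂²) = √(0.330625 + 0.54257956) = 0.9345.
z* = 1.960, so margin of error = 1.960 × 0.9345 = 1.8316.
Difference in means = 32.0 − 36.1 = -4.1000.
-4.1000 ± 1.8316 → (-5.93, -2.27).

(-5.93, -2.27)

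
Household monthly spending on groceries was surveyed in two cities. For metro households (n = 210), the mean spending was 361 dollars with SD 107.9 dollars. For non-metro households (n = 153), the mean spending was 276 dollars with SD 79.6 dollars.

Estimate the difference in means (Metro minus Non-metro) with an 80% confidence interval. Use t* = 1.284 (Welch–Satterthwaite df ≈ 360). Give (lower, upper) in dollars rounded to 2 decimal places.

Standard errors of each mean: 107.9/√210 = 7.4458 and 79.6/√153 = 6.4353.
SE(x̄₁ − x̄₂) = √(7.4458² + 6.4353²) = 9.8414 for independent samples with unequal variances.
With t* = 1.284, the margin is 1.284 × 9.8414 = 12.6364.
x̄₁ − x̄₂ = 361 − 276 = 85.0000; the interval is 85.0000 ± 12.6364 = (72.36, 97.64).

(72.36, 97.64)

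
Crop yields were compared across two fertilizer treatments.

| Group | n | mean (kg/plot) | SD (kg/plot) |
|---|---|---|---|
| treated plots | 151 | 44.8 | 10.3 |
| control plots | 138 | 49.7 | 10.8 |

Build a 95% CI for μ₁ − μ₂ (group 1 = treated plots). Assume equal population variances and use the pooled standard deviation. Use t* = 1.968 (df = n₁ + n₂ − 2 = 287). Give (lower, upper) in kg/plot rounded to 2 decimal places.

(-7.34, -2.46)

s_p = √[((n₁−1)s₁² + (n₂−1)s₂²)/(n₁+n₂−2)] = √[(150·10.3² + 137·10.8²)/287] = 10.5416.
SE = 10.5416·√(1/151 + 1/138) = 1.2414.
With t* = 1.968, margin = 1.968 × 1.2414 = 2.4431.
x̄₁ − x̄₂ = 44.8 − 49.7 = -4.9000; interval -4.9000 ± 2.4431 = (-7.34, -2.46).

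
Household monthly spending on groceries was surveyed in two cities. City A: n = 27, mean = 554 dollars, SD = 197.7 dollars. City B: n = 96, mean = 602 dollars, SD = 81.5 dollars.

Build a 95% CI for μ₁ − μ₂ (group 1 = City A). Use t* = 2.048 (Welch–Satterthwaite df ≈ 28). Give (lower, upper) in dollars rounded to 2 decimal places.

Per-group SEs: s₁/√n₁ = 197.7/√27 = 38.0474, s₂/√n₂ = 81.5/√96 = 8.3181.
Unpooled SE of the difference: √(1447.60464676 + 69.19078761) = 38.9461.
Margin of error = t* · SE = 2.048 × 38.9461 = 79.7616.
x̄₁ − x̄₂ = 554 − 602 = -48.0000.
CI: -48.0000 ± 79.7616 = (-127.76, 31.76).

(-127.76, 31.76)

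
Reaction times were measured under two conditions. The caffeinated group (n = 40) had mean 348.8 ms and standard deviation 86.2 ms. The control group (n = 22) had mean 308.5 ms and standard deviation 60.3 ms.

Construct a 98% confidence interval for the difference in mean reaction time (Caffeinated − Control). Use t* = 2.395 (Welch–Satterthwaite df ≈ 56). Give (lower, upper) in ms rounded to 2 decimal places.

Standard errors of each mean: 86.2/√40 = 13.6294 and 60.3/√22 = 12.8560.
SE(x̄₁ − x̄₂) = √(13.6294² + 12.8560²) = 18.7360 for independent samples with unequal variances.
With t* = 2.395, the margin is 2.395 × 18.7360 = 44.8727.
x̄₁ − x̄₂ = 348.8 − 308.5 = 40.3000; the interval is 40.3000 ± 44.8727 = (-4.57, 85.17).

(-4.57, 85.17)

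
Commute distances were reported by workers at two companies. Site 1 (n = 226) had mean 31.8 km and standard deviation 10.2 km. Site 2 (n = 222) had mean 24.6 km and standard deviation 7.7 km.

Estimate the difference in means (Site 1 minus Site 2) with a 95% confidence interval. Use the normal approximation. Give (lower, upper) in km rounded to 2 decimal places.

Standard errors of each mean: 10.2/√226 = 0.6785 and 7.7/√222 = 0.5168.
SE(x̄₁ − x̄₂) = √(0.6785² + 0.5168²) = 0.8529 for independent samples with unequal variances.
With z* = 1.960, the margin is 1.960 × 0.8529 = 1.6717.
x̄₁ − x̄₂ = 31.8 − 24.6 = 7.2000; the interval is 7.2000 ± 1.6717 = (5.53, 8.87).

(5.53, 8.87)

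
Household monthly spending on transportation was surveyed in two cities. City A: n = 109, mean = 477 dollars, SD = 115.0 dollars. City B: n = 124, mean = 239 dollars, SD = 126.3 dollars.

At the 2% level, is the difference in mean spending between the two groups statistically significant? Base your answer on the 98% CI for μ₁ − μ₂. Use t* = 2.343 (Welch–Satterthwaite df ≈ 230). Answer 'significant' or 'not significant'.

significant

SE₁ = s₁/√n₁ = 115.0/√109 = 11.0150; SE₂ = 126.3/√124 = 11.3421.
Independent samples, unequal variances: SE_diff = √(SE₁² + SE₂²) = √(121.330225 + 128.64323241) = 15.8105.
t* = 2.343, so margin of error = 2.343 × 15.8105 = 37.0440.
Difference in means = 477 − 239 = 238.0000.
238.0000 ± 37.0440 → (200.9560, 275.0440).
The interval (200.9560, 275.0440) does not contain 0, so the difference is significant.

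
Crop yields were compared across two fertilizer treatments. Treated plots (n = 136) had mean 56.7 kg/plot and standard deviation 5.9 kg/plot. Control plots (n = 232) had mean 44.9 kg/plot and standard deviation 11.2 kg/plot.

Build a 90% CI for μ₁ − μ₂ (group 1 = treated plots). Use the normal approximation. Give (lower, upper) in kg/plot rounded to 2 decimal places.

(10.33, 13.27)

Per-group SEs: s₁/√n₁ = 5.9/√136 = 0.5059, s₂/√n₂ = 11.2/√232 = 0.7353.
Unpooled SE of the difference: √(0.25593481 + 0.54066609) = 0.8925.
Margin of error = z* · SE = 1.645 × 0.8925 = 1.4682.
x̄₁ − x̄₂ = 56.7 − 44.9 = 11.8000.
CI: 11.8000 ± 1.4682 = (10.33, 13.27).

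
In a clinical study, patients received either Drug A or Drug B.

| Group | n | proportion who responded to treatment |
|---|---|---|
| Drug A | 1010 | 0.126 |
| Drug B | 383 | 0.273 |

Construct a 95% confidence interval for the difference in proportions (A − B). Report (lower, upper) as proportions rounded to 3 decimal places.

SE₁ = √(p̂₁(1−p̂₁)/n₁) = √(0.1260·0.8740/1010) = 0.01044; SE₂ = √(0.2730·0.7270/383) = 0.02276.
Independent samples: SE of the difference = √(SE₁² + SE₂²) = √(0.0001089936 + 0.0005180176) = 0.02504.
z* for 95% confidence is 1.960, so the margin of error is 1.960 × 0.02504 = 0.04908.
Point estimate p̂₁ − p̂₂ = 0.1260 − 0.2730 = -0.1470.
-0.1470 ± 0.04908 → (-0.196, -0.098).

(-0.196, -0.098)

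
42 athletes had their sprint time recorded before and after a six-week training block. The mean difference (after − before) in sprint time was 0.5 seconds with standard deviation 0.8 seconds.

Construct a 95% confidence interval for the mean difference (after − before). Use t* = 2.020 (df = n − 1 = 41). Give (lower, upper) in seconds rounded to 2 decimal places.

(0.25, 0.75)

Paired design: SE = s_d/√n = 0.8/√42 = 0.1234.
t* = 2.020; margin of error = 2.020 × 0.1234 = 0.2493.
0.5 ± 0.2493 → (0.25, 0.75).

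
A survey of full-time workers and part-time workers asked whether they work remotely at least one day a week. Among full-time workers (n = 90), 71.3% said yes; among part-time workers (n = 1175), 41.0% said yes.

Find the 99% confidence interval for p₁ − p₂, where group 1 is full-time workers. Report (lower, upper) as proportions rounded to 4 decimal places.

Each SE is √(p̂(1−p̂)/n): √(0.7130·0.2870/90) = 0.04768 and √(0.4100·0.5900/1175) = 0.01435.
SE(p̂₁ − p̂₂) = √(SE₁² + SE₂²) = √(0.0022733824 + 0.0002059225) = 0.04979, since the two samples are independent.
At 99% confidence z* = 2.576; margin = 2.576 × 0.04979 = 0.12826.
The difference is 0.7130 − 0.4100 = 0.3030, so the interval is 0.3030 ± 0.12826 = (0.1747, 0.4313).

(0.1747, 0.4313)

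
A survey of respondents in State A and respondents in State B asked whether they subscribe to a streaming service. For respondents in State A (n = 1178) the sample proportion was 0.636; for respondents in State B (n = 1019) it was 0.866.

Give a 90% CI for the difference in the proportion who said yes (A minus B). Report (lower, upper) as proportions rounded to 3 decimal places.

(-0.259, -0.201)

The two standard errors are √(0.6360×0.3640/1178) = 0.01402 and √(0.8660×0.1340/1019) = 0.01067.
Because the samples are independent, SE_diff = √(0.01402² + 0.01067²) = 0.01762.
Using z* = 1.645 for 90%, ME = 1.645 × 0.01762 = 0.02898.
p̂₁ − p̂₂ = -0.2300; interval -0.2300 ± 0.02898 gives (-0.259, -0.201).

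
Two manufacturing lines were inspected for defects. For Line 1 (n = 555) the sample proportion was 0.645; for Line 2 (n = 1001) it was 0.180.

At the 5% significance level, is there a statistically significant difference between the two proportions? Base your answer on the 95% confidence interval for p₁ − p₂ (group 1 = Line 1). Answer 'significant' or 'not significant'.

Each SE is √(p̂(1−p̂)/n): √(0.6450·0.3550/555) = 0.02031 and √(0.1800·0.8200/1001) = 0.01214.
SE(p̂₁ − p̂₂) = √(SE₁² + SE₂²) = √(0.0004124961 + 0.0001473796) = 0.02366, since the two samples are independent.
At 95% confidence z* = 1.960; margin = 1.960 × 0.02366 = 0.04637.
The difference is 0.6450 − 0.1800 = 0.4650, so the interval is 0.4650 ± 0.04637 = (0.41863, 0.51137).
The interval (0.41863, 0.51137) does not contain 0, so the difference is significant.

significant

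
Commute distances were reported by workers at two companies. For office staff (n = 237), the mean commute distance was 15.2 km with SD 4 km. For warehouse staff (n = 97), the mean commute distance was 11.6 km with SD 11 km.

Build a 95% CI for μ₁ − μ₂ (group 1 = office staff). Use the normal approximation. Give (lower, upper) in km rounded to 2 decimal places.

(1.35, 5.85)

SE₁ = s₁/√n₁ = 4/√237 = 0.2598; SE₂ = 11/√97 = 1.1169.
Independent samples, unequal variances: SE_diff = √(SE₁² + SE₂²) = √(0.06749604 + 1.24746561) = 1.1467.
z* = 1.960, so margin of error = 1.960 × 1.1467 = 2.2475.
Difference in means = 15.2 − 11.6 = 3.6000.
3.6000 ± 2.2475 → (1.35, 5.85).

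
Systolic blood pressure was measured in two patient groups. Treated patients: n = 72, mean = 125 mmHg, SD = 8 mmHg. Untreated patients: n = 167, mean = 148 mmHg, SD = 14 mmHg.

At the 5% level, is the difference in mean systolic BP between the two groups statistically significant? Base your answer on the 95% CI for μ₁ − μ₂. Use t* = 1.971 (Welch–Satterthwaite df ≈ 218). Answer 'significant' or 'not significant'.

significant

Standard errors of each mean: 8/√72 = 0.9428 and 14/√167 = 1.0834.
SE(x̄₁ − x̄₂) = √(0.9428² + 1.0834²) = 1.4362 for independent samples with unequal variances.
With t* = 1.971, the margin is 1.971 × 1.4362 = 2.8308.
x̄₁ − x̄₂ = 125 − 148 = -23.0000; the interval is -23.0000 ± 2.8308 = (-25.8308, -20.1692).
The interval (-25.8308, -20.1692) does not contain 0, so the difference is significant.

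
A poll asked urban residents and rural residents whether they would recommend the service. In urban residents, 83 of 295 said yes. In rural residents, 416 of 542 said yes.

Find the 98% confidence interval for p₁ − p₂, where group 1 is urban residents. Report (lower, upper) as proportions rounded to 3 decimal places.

p̂₁ = 83/295 = 0.2814 and p̂₂ = 416/542 = 0.7675.
SE₁ = √(p̂₁(1−p̂₁)/n₁) = √(0.2814·0.7186/295) = 0.02618; SE₂ = √(0.7675·0.2325/542) = 0.01814.
Independent samples: SE of the difference = √(SE₁² + SE₂²) = √(0.0006853924 + 0.0003290596) = 0.03185.
z* for 98% confidence is 2.326, so the margin of error is 2.326 × 0.03185 = 0.07408.
Point estimate p̂₁ − p̂₂ = 0.2814 − 0.7675 = -0.4861.
-0.4861 ± 0.07408 → (-0.560, -0.412).

(-0.560, -0.412)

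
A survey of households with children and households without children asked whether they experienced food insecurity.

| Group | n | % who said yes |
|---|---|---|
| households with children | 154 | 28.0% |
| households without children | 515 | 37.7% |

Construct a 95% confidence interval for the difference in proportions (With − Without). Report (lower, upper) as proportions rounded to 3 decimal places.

SE₁ = √(p̂₁(1−p̂₁)/n₁) = √(0.2800·0.7200/154) = 0.03618; SE₂ = √(0.3770·0.6230/515) = 0.02136.
Independent samples: SE of the difference = √(SE₁² + SE₂²) = √(0.0013089924 + 0.0004562496) = 0.04201.
z* for 95% confidence is 1.960, so the margin of error is 1.960 × 0.04201 = 0.08234.
Point estimate p̂₁ − p̂₂ = 0.2800 − 0.3770 = -0.0970.
-0.0970 ± 0.08234 → (-0.179, -0.015).

(-0.179, -0.015)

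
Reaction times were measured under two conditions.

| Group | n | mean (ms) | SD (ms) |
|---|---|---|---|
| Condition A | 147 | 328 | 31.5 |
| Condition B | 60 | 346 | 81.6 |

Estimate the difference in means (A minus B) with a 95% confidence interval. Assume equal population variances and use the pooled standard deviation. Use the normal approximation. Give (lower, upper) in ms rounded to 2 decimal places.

(-33.38, -2.62)

s_p = √[((n₁−1)s₁² + (n₂−1)s₂²)/(n₁+n₂−2)] = √[(146·31.5² + 59·81.6²)/205] = 51.2156.
SE = 51.2156·√(1/147 + 1/60) = 7.8461.
With z* = 1.960, margin = 1.960 × 7.8461 = 15.3784.
x̄₁ − x̄₂ = 328 − 346 = -18.0000; interval -18.0000 ± 15.3784 = (-33.38, -2.62).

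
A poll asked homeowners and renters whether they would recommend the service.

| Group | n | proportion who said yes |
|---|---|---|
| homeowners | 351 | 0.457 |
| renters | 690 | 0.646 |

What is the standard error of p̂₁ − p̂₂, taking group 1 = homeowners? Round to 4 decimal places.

The two standard errors are √(0.4570×0.5430/351) = 0.02659 and √(0.6460×0.3540/690) = 0.01821.
Because the samples are independent, SE_diff = √(0.02659² + 0.01821²) = 0.03223.

0.0322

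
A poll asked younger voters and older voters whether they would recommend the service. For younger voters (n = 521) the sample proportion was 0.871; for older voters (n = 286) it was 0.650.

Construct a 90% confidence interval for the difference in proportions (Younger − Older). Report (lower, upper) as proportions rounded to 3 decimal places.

SE₁ = √(p̂₁(1−p̂₁)/n₁) = √(0.8710·0.1290/521) = 0.01469; SE₂ = √(0.6500·0.3500/286) = 0.02820.
Independent samples: SE of the difference = √(SE₁² + SE₂²) = √(0.0002157961 + 0.00079524) = 0.03180.
z* for 90% confidence is 1.645, so the margin of error is 1.645 × 0.03180 = 0.05231.
Point estimate p̂₁ − p̂₂ = 0.8710 − 0.6500 = 0.2210.
0.2210 ± 0.05231 → (0.169, 0.273).

(0.169, 0.273)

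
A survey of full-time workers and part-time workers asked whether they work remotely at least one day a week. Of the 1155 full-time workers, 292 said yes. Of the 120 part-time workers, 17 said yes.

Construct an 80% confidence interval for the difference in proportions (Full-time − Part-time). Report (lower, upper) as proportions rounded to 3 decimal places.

First, p̂₁ = 292/1155 = 0.2528; p̂₂ = 17/120 = 0.1417.
The two standard errors are √(0.2528×0.7472/1155) = 0.01279 and √(0.1417×0.8583/120) = 0.03184.
Because the samples are independent, SE_diff = √(0.01279² + 0.03184²) = 0.03431.
Using z* = 1.282 for 80%, ME = 1.282 × 0.03431 = 0.04399.
p̂₁ − p̂₂ = 0.1111; interval 0.1111 ± 0.04399 gives (0.067, 0.155).

(0.067, 0.155)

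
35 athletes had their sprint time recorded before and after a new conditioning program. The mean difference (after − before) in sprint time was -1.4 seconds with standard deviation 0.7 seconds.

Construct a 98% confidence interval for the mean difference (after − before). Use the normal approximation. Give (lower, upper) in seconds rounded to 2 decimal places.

Paired design: SE = s_d/√n = 0.7/√35 = 0.1183.
z* = 2.326; margin of error = 2.326 × 0.1183 = 0.2752.
-1.4 ± 0.2752 → (-1.68, -1.12).

(-1.68, -1.12)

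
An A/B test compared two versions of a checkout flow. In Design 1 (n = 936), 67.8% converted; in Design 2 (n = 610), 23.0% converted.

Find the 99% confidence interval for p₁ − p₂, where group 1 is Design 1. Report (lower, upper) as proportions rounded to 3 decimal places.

Each SE is √(p̂(1−p̂)/n): √(0.6780·0.3220/936) = 0.01527 and √(0.2300·0.7700/610) = 0.01704.
SE(p̂₁ − p̂₂) = √(SE₁² + SE₂²) = √(0.0002331729 + 0.0002903616) = 0.02288, since the two samples are independent.
At 99% confidence z* = 2.576; margin = 2.576 × 0.02288 = 0.05894.
The difference is 0.6780 − 0.2300 = 0.4480, so the interval is 0.4480 ± 0.05894 = (0.389, 0.507).

(0.389, 0.507)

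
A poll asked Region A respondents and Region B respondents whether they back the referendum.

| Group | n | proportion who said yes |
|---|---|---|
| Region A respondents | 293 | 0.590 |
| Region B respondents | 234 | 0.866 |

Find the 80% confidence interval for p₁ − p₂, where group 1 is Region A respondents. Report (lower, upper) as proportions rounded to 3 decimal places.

(-0.323, -0.229)

SE₁ = √(p̂₁(1−p̂₁)/n₁) = √(0.5900·0.4100/293) = 0.02873; SE₂ = √(0.8660·0.1340/234) = 0.02227.
Independent samples: SE of the difference = √(SE₁² + SE₂²) = √(0.0008254129 + 0.0004959529) = 0.03635.
z* for 80% confidence is 1.282, so the margin of error is 1.282 × 0.03635 = 0.04660.
Point estimate p̂₁ − p̂₂ = 0.5900 − 0.8660 = -0.2760.
-0.2760 ± 0.04660 → (-0.323, -0.229).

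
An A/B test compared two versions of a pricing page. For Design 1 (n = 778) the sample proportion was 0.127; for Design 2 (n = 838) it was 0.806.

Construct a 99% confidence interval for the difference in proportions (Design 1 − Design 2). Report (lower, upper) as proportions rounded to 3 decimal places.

The two standard errors are √(0.1270×0.8730/778) = 0.01194 and √(0.8060×0.1940/838) = 0.01366.
Because the samples are independent, SE_diff = √(0.01194² + 0.01366²) = 0.01814.
Using z* = 2.576 for 99%, ME = 2.576 × 0.01814 = 0.04673.
p̂₁ − p̂₂ = -0.6790; interval -0.6790 ± 0.04673 gives (-0.726, -0.632).

(-0.726, -0.632)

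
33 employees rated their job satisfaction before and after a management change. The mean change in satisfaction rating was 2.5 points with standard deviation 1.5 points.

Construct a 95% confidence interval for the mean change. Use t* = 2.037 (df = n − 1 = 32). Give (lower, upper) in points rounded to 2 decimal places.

(1.97, 3.03)

This is a matched-pairs design, so SE = s_d/√n = 1.5/√33 = 0.2611.
Margin = 2.037 × 0.2611 = 0.5319; the interval is 2.5 ± 0.5319 = (1.97, 3.03).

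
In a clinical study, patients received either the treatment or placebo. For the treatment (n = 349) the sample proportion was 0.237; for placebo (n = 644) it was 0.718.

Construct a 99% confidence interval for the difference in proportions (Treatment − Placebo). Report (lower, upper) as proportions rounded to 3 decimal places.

(-0.555, -0.407)

The two standard errors are √(0.2370×0.7630/349) = 0.02276 and √(0.7180×0.2820/644) = 0.01773.
Because the samples are independent, SE_diff = √(0.02276² + 0.01773²) = 0.02885.
Using z* = 2.576 for 99%, ME = 2.576 × 0.02885 = 0.07432.
p̂₁ − p̂₂ = -0.4810; interval -0.4810 ± 0.07432 gives (-0.555, -0.407).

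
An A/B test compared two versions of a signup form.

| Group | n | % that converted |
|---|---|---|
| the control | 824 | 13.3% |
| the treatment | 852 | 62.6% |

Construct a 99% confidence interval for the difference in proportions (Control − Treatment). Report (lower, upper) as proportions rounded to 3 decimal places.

The two standard errors are √(0.1330×0.8670/824) = 0.01183 and √(0.6260×0.3740/852) = 0.01658.
Because the samples are independent, SE_diff = √(0.01183² + 0.01658²) = 0.02037.
Using z* = 2.576 for 99%, ME = 2.576 × 0.02037 = 0.05247.
p̂₁ − p̂₂ = -0.4930; interval -0.4930 ± 0.05247 gives (-0.545, -0.441).

(-0.545, -0.441)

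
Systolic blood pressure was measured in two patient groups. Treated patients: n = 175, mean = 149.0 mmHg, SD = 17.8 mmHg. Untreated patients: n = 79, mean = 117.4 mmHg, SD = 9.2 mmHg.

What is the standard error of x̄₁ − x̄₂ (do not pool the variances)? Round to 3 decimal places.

1.698

Per-group SEs: s₁/√n₁ = 17.8/√175 = 1.3456, s₂/√n₂ = 9.2/√79 = 1.0351.
Unpooled SE of the difference: √(1.81063936 + 1.07143201) = 1.6977.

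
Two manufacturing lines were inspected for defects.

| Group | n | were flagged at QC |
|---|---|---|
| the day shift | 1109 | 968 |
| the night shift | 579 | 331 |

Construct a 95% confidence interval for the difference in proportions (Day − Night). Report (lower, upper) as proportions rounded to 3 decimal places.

First, p̂₁ = 968/1109 = 0.8729; p̂₂ = 331/579 = 0.5717.
The two standard errors are √(0.8729×0.1271/1109) = 0.01000 and √(0.5717×0.4283/579) = 0.02056.
Because the samples are independent, SE_diff = √(0.01000² + 0.02056²) = 0.02286.
Using z* = 1.960 for 95%, ME = 1.960 × 0.02286 = 0.04481.
p̂₁ − p̂₂ = 0.3012; interval 0.3012 ± 0.04481 gives (0.256, 0.346).

(0.256, 0.346)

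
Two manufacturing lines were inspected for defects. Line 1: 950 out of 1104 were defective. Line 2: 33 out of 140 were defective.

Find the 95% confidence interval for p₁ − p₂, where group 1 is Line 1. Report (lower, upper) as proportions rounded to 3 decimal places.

p̂₁ = 950/1104 = 0.8605 and p̂₂ = 33/140 = 0.2357.
SE₁ = √(p̂₁(1−p̂₁)/n₁) = √(0.8605·0.1395/1104) = 0.01043; SE₂ = √(0.2357·0.7643/140) = 0.03587.
Independent samples: SE of the difference = √(SE₁² + SE₂²) = √(0.0001087849 + 0.0012866569) = 0.03736.
z* for 95% confidence is 1.960, so the margin of error is 1.960 × 0.03736 = 0.07323.
Point estimate p̂₁ − p̂₂ = 0.8605 − 0.2357 = 0.6248.
0.6248 ± 0.07323 → (0.552, 0.698).

(0.552, 0.698)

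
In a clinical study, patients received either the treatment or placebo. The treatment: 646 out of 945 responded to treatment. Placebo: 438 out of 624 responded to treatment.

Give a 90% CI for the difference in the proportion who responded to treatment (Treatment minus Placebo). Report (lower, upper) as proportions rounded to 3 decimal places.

p̂₁ = 646/945 = 0.6836 and p̂₂ = 438/624 = 0.7019.
SE₁ = √(p̂₁(1−p̂₁)/n₁) = √(0.6836·0.3164/945) = 0.01513; SE₂ = √(0.7019·0.2981/624) = 0.01831.
Independent samples: SE of the difference = √(SE₁² + SE₂²) = √(0.0002289169 + 0.0003352561) = 0.02375.
z* for 90% confidence is 1.645, so the margin of error is 1.645 × 0.02375 = 0.03907.
Point estimate p̂₁ − p̂₂ = 0.6836 − 0.7019 = -0.0183.
-0.0183 ± 0.03907 → (-0.057, 0.021).

(-0.057, 0.021)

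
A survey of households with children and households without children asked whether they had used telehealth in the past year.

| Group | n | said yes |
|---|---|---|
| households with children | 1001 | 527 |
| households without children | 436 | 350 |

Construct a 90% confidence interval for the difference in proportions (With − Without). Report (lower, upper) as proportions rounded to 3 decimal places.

Sample proportions: 527/1001 = 0.5265, 350/436 = 0.8028.
Each SE is √(p̂(1−p̂)/n): √(0.5265·0.4735/1001) = 0.01578 and √(0.8028·0.1972/436) = 0.01906.
SE(p̂₁ − p̂₂) = √(SE₁² + SE₂²) = √(0.0002490084 + 0.0003632836) = 0.02474, since the two samples are independent.
At 90% confidence z* = 1.645; margin = 1.645 × 0.02474 = 0.04070.
The difference is 0.5265 − 0.8028 = -0.2763, so the interval is -0.2763 ± 0.04070 = (-0.317, -0.236).

(-0.317, -0.236)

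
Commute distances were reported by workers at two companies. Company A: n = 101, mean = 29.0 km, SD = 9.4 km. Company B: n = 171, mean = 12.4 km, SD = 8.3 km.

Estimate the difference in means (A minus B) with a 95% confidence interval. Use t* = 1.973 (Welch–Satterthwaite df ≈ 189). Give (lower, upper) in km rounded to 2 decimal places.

(14.37, 18.83)

Per-group SEs: s₁/√n₁ = 9.4/√101 = 0.9353, s₂/√n₂ = 8.3/√171 = 0.6347.
Unpooled SE of the difference: √(0.87478609 + 0.40284409) = 1.1303.
Margin of error = t* · SE = 1.973 × 1.1303 = 2.2301.
x̄₁ − x̄₂ = 29.0 − 12.4 = 16.6000.
CI: 16.6000 ± 2.2301 = (14.37, 18.83).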